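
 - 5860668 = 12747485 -18608153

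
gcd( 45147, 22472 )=1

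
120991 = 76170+44821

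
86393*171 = 14773203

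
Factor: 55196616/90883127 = 2^3*3^1*31^1*74189^1*90883127^(  -  1 )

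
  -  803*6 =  - 4818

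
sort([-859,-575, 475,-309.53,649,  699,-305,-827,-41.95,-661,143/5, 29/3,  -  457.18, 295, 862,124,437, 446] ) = [-859,-827,-661, - 575, - 457.18, - 309.53, - 305,  -  41.95,  29/3, 143/5, 124, 295, 437,  446, 475, 649 , 699,862]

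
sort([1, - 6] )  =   [ - 6,1]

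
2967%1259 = 449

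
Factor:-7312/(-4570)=2^3 * 5^( - 1)  =  8/5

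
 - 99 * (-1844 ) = 182556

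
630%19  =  3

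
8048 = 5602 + 2446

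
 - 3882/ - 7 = 554 + 4/7=   554.57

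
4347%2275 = 2072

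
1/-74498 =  - 1+74497/74498 = -0.00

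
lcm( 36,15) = 180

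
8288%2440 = 968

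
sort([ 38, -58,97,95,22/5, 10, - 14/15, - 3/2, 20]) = [-58,-3/2, -14/15, 22/5,10,20, 38, 95,97 ]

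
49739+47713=97452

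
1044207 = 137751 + 906456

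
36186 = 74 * 489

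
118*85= 10030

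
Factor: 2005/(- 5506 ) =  - 2^(-1 ) *5^1*401^1*2753^( - 1 )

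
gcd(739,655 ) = 1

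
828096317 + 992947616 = 1821043933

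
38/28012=19/14006 = 0.00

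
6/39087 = 2/13029 = 0.00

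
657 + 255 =912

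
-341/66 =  - 31/6 = - 5.17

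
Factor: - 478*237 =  - 2^1*3^1*79^1*239^1=-113286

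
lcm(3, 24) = 24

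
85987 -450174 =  - 364187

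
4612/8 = 576+1/2  =  576.50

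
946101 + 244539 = 1190640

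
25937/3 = 8645 + 2/3 = 8645.67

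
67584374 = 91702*737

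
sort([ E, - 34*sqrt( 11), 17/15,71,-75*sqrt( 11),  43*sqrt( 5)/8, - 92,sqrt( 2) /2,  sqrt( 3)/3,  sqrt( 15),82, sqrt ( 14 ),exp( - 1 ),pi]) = [ - 75*sqrt( 11 ) , - 34*sqrt( 11), - 92,exp( - 1), sqrt( 3 ) /3, sqrt( 2)/2,17/15,E,pi, sqrt(14),sqrt( 15 ) , 43*sqrt( 5)/8,  71,  82]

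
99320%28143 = 14891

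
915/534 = 305/178 = 1.71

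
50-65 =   -  15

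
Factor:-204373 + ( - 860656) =-1065029 = - 7^1*152147^1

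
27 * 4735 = 127845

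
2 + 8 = 10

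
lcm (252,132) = 2772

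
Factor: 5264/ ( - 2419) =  - 2^4*7^1*41^( - 1)*47^1*59^ (-1)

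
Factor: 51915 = 3^1*5^1*3461^1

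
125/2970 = 25/594 = 0.04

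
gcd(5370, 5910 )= 30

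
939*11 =10329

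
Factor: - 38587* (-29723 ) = 1146921401 = 47^1*821^1*29723^1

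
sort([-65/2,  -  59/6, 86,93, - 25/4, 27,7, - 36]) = [  -  36, - 65/2, - 59/6,-25/4,7, 27,86, 93]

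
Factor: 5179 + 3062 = 3^1*41^1*67^1 = 8241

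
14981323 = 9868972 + 5112351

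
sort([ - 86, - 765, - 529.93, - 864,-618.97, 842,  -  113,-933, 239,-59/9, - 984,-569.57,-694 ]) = [ - 984, - 933,- 864, - 765, - 694 , - 618.97, - 569.57, - 529.93, - 113, - 86, - 59/9,239  ,  842 ] 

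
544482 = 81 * 6722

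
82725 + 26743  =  109468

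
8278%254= 150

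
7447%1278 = 1057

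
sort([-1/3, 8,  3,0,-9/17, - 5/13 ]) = [  -  9/17, - 5/13,-1/3,0, 3,8 ]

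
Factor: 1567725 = 3^1*5^2 * 20903^1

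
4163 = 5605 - 1442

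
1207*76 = 91732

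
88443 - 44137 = 44306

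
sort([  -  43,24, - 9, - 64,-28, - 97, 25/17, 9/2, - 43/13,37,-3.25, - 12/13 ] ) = [ - 97, - 64, - 43,  -  28, - 9, - 43/13,-3.25, - 12/13, 25/17,9/2,24 , 37] 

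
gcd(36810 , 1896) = 6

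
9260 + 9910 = 19170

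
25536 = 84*304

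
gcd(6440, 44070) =10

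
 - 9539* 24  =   - 228936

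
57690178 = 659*87542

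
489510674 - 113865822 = 375644852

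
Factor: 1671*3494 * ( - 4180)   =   -24404821320 = -2^3*3^1*5^1*11^1 * 19^1*557^1*1747^1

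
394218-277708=116510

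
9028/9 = 9028/9  =  1003.11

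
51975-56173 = -4198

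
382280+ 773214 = 1155494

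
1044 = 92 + 952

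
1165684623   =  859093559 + 306591064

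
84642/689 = 84642/689=   122.85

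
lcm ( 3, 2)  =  6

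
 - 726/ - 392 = 363/196  =  1.85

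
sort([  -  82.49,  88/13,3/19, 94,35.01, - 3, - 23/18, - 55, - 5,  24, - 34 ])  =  [ - 82.49,  -  55 ,  -  34,-5, - 3, - 23/18, 3/19,88/13, 24,35.01,  94 ]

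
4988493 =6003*831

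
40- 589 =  - 549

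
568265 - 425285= 142980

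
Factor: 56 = 2^3*7^1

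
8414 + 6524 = 14938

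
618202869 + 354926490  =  973129359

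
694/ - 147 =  - 5 + 41/147 = - 4.72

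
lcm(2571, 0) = 0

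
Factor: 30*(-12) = -360=- 2^3*3^2*5^1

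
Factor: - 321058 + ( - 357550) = - 2^4*7^1*73^1*83^1 = - 678608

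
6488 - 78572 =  - 72084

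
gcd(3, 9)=3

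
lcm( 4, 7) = 28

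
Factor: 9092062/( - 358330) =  - 5^(-1)*89^1 * 5119^( - 1)*7297^1 = -649433/25595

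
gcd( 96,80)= 16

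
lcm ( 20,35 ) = 140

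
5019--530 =5549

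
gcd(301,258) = 43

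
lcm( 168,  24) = 168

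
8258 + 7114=15372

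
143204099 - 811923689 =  - 668719590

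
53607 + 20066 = 73673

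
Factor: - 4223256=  - 2^3 * 3^1*149^1*1181^1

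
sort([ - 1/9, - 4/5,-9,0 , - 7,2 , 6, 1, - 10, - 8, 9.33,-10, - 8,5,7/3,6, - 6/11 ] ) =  [ - 10,  -  10, - 9, - 8,-8, - 7, - 4/5, - 6/11, - 1/9, 0, 1,2,7/3 , 5, 6, 6,9.33]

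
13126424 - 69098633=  - 55972209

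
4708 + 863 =5571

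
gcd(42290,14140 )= 10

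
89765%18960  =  13925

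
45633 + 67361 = 112994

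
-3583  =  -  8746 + 5163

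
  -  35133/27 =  - 1302+7/9  =  -1301.22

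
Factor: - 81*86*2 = -2^2 *3^4* 43^1 = - 13932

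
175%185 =175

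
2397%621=534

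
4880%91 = 57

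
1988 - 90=1898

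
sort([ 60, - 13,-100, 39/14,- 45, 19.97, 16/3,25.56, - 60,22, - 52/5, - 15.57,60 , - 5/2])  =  [-100,-60,-45, - 15.57 , - 13, - 52/5, - 5/2 , 39/14, 16/3,  19.97, 22, 25.56,60,  60 ] 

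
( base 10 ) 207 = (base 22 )99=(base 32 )6F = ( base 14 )10B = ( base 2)11001111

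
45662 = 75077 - 29415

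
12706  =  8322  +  4384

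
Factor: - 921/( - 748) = 2^( - 2)*3^1 * 11^( - 1 )*17^(  -  1)*307^1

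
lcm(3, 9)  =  9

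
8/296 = 1/37= 0.03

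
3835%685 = 410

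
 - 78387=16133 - 94520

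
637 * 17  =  10829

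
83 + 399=482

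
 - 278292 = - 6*46382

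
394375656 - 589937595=-195561939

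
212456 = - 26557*( - 8 ) 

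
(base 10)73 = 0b1001001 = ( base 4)1021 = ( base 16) 49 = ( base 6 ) 201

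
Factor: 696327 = 3^1*  232109^1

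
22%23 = 22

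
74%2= 0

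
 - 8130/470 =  - 18 + 33/47   =  - 17.30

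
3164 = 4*791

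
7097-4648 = 2449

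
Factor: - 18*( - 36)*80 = 51840 = 2^7*3^4*5^1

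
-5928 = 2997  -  8925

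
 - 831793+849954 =18161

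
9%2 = 1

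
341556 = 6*56926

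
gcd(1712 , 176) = 16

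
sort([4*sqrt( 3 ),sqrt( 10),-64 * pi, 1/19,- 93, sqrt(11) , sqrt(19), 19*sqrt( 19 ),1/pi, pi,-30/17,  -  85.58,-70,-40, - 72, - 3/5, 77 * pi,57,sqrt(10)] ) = [-64*pi,- 93, - 85.58, - 72, - 70,  -  40,-30/17,-3/5,1/19,1/pi, pi, sqrt(10), sqrt(10 ), sqrt(11 ), sqrt( 19 ), 4*sqrt ( 3 ),57, 19*sqrt(19), 77*pi] 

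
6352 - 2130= 4222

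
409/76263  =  409/76263 = 0.01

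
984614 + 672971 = 1657585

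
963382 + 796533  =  1759915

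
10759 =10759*1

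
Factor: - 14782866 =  - 2^1*3^1*7^1* 29^1 *53^1*229^1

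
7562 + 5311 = 12873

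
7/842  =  7/842= 0.01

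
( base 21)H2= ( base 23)FE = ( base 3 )111022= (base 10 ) 359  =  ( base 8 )547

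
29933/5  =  5986+3/5= 5986.60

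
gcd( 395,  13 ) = 1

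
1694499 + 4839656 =6534155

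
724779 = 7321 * 99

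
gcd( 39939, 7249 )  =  1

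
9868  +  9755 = 19623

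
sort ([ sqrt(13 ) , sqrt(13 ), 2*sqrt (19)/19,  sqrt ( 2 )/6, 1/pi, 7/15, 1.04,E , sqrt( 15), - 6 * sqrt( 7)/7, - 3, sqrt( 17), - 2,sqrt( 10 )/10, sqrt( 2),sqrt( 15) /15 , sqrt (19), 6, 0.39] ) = [ - 3, - 6*sqrt(7 )/7, - 2, sqrt ( 2 ) /6,sqrt( 15) /15,sqrt( 10)/10 , 1/pi, 0.39, 2*sqrt( 19 )/19, 7/15,1.04, sqrt( 2), E,sqrt(13), sqrt( 13 ), sqrt(15 ), sqrt(  17), sqrt( 19 ), 6]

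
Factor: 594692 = 2^2*7^1*67^1 * 317^1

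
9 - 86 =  - 77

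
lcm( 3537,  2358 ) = 7074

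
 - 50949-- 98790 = 47841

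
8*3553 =28424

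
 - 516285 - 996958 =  - 1513243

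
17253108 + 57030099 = 74283207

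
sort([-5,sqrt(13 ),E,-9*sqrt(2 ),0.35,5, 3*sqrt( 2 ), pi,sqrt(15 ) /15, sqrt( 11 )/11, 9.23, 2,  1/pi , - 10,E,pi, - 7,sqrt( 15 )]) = [- 9*sqrt(2), - 10,-7,-5, sqrt( 15 ) /15,sqrt( 11 ) /11,1/pi, 0.35, 2 , E,E,pi,pi,sqrt( 13) , sqrt( 15 ),3 * sqrt(2), 5,9.23 ]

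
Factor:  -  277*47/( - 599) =47^1*277^1*599^( - 1) = 13019/599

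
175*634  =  110950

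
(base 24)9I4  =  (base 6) 42004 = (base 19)FAF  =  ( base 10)5620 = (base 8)12764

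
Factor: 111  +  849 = 960 = 2^6*3^1*5^1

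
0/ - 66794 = 0/1 = - 0.00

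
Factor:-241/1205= -5^( - 1 ) = - 1/5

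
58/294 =29/147  =  0.20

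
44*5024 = 221056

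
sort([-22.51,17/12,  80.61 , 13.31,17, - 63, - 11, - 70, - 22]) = [ - 70,- 63, - 22.51, - 22,-11,17/12,13.31, 17,80.61 ]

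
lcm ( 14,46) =322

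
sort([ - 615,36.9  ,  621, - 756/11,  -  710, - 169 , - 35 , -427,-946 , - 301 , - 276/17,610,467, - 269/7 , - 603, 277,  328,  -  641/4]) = [ - 946,-710, - 615, - 603, - 427, - 301, - 169, - 641/4 , - 756/11, - 269/7, -35 , - 276/17 , 36.9 , 277,328, 467, 610,621 ] 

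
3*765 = 2295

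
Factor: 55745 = 5^1*11149^1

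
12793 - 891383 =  - 878590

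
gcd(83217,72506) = 1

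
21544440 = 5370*4012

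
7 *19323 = 135261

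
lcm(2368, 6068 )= 97088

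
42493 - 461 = 42032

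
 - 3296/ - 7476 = 824/1869 = 0.44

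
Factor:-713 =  - 23^1*31^1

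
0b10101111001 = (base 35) 151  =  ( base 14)721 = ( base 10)1401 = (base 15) 636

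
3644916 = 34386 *106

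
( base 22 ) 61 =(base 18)77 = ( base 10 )133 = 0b10000101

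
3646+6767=10413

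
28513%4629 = 739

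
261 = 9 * 29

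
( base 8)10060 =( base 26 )63A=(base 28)580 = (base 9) 5614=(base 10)4144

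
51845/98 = 529 + 3/98 = 529.03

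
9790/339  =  9790/339 = 28.88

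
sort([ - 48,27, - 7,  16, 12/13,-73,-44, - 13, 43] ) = [ - 73, - 48, - 44,-13, - 7,12/13, 16,  27 , 43 ]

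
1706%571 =564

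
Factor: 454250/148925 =790/259 = 2^1*5^1*7^( - 1 )*37^ (  -  1)*79^1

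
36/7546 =18/3773 = 0.00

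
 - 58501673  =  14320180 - 72821853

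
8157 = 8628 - 471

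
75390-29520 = 45870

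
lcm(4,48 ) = 48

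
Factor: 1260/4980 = 21/83 = 3^1*7^1*83^( - 1) 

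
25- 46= - 21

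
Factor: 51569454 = 2^1*  3^1*1087^1*7907^1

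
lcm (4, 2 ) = 4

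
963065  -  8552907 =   -  7589842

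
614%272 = 70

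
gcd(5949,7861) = 1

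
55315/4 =13828+3/4=13828.75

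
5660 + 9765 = 15425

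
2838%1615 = 1223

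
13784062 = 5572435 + 8211627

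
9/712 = 9/712 = 0.01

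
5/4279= 5/4279= 0.00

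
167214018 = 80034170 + 87179848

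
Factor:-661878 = -2^1*3^3 * 7^1*17^1 * 103^1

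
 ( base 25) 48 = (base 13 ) 84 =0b1101100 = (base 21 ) 53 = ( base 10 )108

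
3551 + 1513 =5064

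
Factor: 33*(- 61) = -2013 = - 3^1*11^1 *61^1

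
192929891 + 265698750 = 458628641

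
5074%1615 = 229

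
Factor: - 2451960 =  - 2^3*3^2*5^1*7^2*139^1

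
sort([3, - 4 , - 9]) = [ - 9, - 4,3]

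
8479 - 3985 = 4494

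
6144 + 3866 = 10010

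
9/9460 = 9/9460 =0.00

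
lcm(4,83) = 332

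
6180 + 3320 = 9500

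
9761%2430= 41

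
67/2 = 33 + 1/2 = 33.50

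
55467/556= 99 + 423/556 = 99.76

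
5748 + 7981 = 13729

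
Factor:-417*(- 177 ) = 73809 = 3^2*59^1*139^1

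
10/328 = 5/164 = 0.03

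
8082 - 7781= 301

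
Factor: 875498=2^1*13^1*151^1*223^1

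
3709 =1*3709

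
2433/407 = 2433/407 = 5.98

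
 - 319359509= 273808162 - 593167671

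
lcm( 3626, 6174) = 228438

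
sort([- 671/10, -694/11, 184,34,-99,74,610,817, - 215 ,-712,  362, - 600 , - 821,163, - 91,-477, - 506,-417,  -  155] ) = [  -  821, - 712,  -  600, - 506,-477,-417, - 215, - 155,-99,-91,-671/10, - 694/11 , 34, 74,163, 184, 362 , 610,817] 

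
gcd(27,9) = 9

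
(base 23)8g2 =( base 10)4602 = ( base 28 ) 5oa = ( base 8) 10772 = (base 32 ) 4fq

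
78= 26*3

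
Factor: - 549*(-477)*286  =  74895678 = 2^1*3^4*11^1*13^1*53^1 * 61^1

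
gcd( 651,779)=1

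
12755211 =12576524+178687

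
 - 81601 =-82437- - 836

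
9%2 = 1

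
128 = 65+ 63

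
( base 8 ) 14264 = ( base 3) 22200020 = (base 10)6324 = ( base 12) 37B0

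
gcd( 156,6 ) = 6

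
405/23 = 405/23 = 17.61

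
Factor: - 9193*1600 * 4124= - 60659091200 = - 2^8*5^2*29^1*317^1*1031^1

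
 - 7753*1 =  - 7753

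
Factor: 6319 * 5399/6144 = 34116281/6144= 2^( - 11 )*3^( - 1)*71^1*89^1*5399^1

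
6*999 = 5994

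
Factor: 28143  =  3^2*53^1*59^1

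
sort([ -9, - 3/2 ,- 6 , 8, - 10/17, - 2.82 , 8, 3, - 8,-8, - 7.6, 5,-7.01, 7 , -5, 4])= [-9,-8, - 8, - 7.6, - 7.01,-6, - 5,-2.82, - 3/2, - 10/17, 3 , 4,  5,7,8, 8]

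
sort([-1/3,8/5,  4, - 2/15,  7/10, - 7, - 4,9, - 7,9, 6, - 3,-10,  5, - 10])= [ - 10 ,  -  10,-7,- 7 , -4, - 3, - 1/3,  -  2/15 , 7/10,8/5,  4, 5,6,9,9] 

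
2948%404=120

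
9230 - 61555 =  - 52325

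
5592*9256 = 51759552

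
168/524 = 42/131= 0.32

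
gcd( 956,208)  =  4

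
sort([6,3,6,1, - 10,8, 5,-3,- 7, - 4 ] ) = [ - 10,- 7, - 4, - 3,  1, 3,5,6,6,8 ]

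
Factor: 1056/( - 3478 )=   -  2^4*3^1*11^1*37^( - 1)*47^(- 1 ) = -528/1739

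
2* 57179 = 114358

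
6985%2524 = 1937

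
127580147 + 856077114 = 983657261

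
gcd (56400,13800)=600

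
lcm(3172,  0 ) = 0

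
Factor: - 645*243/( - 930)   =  2^( - 1)*3^5*31^( - 1)*43^1=10449/62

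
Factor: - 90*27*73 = - 2^1*3^5*5^1*73^1 = -177390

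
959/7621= 959/7621 = 0.13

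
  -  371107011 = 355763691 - 726870702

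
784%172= 96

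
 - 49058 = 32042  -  81100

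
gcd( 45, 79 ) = 1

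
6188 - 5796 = 392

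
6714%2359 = 1996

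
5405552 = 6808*794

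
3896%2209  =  1687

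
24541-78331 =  - 53790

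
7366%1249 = 1121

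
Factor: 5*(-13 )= - 5^1*13^1 = - 65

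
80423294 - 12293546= 68129748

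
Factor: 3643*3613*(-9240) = - 121618349160 = - 2^3*3^1 * 5^1*7^1*11^1*3613^1*3643^1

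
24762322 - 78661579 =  - 53899257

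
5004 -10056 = -5052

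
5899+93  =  5992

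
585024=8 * 73128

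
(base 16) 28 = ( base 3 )1111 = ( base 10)40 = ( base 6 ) 104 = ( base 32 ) 18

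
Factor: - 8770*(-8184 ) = 71773680= 2^4*3^1*5^1*11^1*31^1*877^1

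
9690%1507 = 648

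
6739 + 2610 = 9349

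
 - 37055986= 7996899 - 45052885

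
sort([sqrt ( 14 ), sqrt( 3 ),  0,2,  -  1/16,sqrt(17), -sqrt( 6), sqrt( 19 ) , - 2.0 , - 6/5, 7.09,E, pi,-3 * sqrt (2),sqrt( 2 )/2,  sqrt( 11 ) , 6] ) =[-3*sqrt( 2 ), - sqrt( 6), - 2.0 , - 6/5 , - 1/16,0,sqrt( 2)/2, sqrt(3), 2,E,pi,  sqrt (11),sqrt(14 ),sqrt( 17),sqrt( 19), 6,7.09]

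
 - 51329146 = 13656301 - 64985447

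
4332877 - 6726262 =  - 2393385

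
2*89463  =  178926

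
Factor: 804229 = 43^1*59^1 * 317^1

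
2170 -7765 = -5595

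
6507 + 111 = 6618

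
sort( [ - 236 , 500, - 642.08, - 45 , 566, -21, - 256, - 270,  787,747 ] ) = [ - 642.08,  -  270, - 256 ,  -  236,  -  45, - 21  ,  500,566, 747, 787 ]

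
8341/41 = 8341/41 = 203.44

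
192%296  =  192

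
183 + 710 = 893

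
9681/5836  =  9681/5836 = 1.66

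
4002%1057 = 831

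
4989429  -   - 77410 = 5066839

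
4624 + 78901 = 83525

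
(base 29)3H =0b1101000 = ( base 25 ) 44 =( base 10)104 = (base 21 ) 4k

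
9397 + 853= 10250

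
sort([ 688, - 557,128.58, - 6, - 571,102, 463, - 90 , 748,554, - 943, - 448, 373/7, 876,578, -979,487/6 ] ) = [ - 979,-943, - 571, - 557, - 448, - 90 , - 6,373/7,487/6,102,128.58 , 463,554,578,688,748,876]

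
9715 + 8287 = 18002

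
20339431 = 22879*889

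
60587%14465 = 2727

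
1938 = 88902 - 86964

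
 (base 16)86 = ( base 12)B2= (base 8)206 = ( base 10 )134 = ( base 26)54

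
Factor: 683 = 683^1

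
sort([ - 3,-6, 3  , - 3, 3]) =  [ - 6, - 3,  -  3, 3 , 3] 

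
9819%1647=1584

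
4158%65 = 63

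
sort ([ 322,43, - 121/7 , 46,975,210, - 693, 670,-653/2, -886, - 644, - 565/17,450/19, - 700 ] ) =[ - 886, - 700 ,-693, - 644,-653/2,  -  565/17,- 121/7, 450/19 , 43, 46,210,322,670, 975]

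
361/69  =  361/69= 5.23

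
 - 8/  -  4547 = 8/4547 = 0.00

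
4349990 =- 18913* ( - 230 )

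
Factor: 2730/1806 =65/43 =5^1*  13^1*43^( - 1) 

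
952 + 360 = 1312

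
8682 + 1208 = 9890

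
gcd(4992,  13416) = 312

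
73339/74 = 73339/74 = 991.07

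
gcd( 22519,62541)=1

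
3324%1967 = 1357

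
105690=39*2710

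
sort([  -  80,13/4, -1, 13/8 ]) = [  -  80, - 1 , 13/8,13/4]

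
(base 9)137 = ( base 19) 61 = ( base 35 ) 3A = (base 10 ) 115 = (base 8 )163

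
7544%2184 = 992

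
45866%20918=4030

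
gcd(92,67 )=1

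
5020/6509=5020/6509  =  0.77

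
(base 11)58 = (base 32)1v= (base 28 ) 27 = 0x3F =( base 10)63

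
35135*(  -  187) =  - 6570245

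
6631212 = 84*78943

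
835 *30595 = 25546825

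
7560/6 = 1260 = 1260.00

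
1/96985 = 1/96985= 0.00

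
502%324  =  178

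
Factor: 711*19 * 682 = 9213138 = 2^1*3^2*11^1 *19^1*31^1*79^1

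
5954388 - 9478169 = - 3523781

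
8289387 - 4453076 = 3836311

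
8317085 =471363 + 7845722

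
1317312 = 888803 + 428509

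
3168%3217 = 3168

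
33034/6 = 5505 + 2/3 = 5505.67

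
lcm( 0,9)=0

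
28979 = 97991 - 69012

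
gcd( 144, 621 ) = 9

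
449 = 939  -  490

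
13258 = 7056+6202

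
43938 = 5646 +38292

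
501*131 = 65631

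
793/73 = 793/73 = 10.86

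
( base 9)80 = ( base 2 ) 1001000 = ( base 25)2M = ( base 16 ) 48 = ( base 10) 72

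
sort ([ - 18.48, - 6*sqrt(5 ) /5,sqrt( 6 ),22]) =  [ - 18.48,  -  6*sqrt(5 )/5,sqrt( 6),22 ]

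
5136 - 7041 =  - 1905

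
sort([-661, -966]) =[-966,-661]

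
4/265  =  4/265 = 0.02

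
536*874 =468464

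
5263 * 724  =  3810412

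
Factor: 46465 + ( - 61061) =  -14596 = - 2^2*41^1 * 89^1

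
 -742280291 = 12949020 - 755229311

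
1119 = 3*373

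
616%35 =21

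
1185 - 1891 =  - 706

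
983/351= 2+281/351 = 2.80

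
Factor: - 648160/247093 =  - 2^5*5^1*7^( - 1)*11^( - 1)*3209^(-1)*4051^1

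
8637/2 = 8637/2 = 4318.50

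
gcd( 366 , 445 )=1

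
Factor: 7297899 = 3^1 * 7^1 *347519^1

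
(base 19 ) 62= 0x74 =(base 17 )6e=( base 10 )116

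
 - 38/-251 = 38/251 = 0.15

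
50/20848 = 25/10424 = 0.00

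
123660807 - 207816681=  - 84155874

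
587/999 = 587/999 = 0.59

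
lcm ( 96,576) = 576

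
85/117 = 85/117 =0.73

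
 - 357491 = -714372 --356881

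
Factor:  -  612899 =-7^1 * 87557^1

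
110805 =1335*83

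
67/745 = 67/745 =0.09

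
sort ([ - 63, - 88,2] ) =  [ - 88,- 63, 2] 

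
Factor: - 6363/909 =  - 7^1 = - 7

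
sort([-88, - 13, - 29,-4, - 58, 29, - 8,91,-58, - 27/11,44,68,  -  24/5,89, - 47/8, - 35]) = [-88, - 58, - 58, - 35, -29, - 13,  -  8, - 47/8, - 24/5, - 4,-27/11,29,44,68, 89,91]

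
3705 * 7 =25935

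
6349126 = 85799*74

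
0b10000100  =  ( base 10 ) 132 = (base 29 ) 4G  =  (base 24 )5c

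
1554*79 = 122766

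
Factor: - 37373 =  -7^1*19^1*281^1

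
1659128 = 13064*127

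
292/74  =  3 + 35/37 =3.95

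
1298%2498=1298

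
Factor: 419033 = 17^1*157^2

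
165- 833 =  - 668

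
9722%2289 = 566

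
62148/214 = 290+ 44/107  =  290.41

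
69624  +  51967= 121591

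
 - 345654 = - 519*666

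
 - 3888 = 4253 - 8141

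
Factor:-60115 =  - 5^1*11^1*1093^1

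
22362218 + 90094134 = 112456352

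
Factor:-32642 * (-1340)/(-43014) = -2^2 * 3^(- 1)*  5^1*19^1 * 107^( - 1) * 859^1=- 326420/321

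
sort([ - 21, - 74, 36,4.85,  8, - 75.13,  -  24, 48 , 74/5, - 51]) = [  -  75.13, -74, - 51, - 24, - 21, 4.85,8, 74/5, 36, 48]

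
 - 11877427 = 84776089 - 96653516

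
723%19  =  1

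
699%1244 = 699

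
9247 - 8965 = 282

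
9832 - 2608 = 7224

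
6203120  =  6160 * 1007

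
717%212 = 81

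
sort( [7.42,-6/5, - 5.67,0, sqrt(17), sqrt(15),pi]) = [-5.67,-6/5,0,pi,sqrt(15) , sqrt ( 17), 7.42] 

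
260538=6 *43423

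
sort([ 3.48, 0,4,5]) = [ 0, 3.48,4, 5]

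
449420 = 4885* 92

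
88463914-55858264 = 32605650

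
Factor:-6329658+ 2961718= -3367940 = - 2^2*5^1*19^1*8863^1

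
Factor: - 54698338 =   -  2^1 * 257^1*106417^1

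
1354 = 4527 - 3173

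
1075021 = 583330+491691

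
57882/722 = 80 + 61/361 =80.17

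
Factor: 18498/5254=3^1 * 37^( - 1)*71^( - 1) *3083^1 = 9249/2627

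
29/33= 29/33 =0.88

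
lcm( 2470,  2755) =71630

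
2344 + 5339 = 7683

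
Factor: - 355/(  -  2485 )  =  7^( - 1) =1/7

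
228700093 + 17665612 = 246365705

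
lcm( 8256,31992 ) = 255936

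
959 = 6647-5688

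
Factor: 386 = 2^1 * 193^1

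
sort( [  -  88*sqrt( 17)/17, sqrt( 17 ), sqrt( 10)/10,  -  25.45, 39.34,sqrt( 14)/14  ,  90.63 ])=[ - 25.45, - 88*sqrt( 17 )/17, sqrt( 14)/14,  sqrt ( 10 )/10,sqrt( 17), 39.34, 90.63 ] 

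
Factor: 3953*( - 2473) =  - 59^1*67^1*2473^1 = - 9775769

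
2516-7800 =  - 5284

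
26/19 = 26/19 = 1.37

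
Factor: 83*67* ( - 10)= -55610 =- 2^1 *5^1*67^1*83^1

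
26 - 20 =6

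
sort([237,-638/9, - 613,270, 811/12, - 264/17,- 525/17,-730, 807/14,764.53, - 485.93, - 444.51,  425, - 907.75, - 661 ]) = [ - 907.75, - 730,-661, - 613,  -  485.93, - 444.51, - 638/9, - 525/17, - 264/17, 807/14, 811/12, 237,  270,425,764.53]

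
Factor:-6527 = - 61^1*107^1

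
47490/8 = 23745/4= 5936.25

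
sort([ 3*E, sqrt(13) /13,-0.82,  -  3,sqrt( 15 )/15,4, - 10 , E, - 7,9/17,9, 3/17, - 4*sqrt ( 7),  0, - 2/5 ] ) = [ - 4*sqrt(7 ), - 10, - 7, - 3,-0.82, - 2/5,  0, 3/17,sqrt(15 )/15,sqrt(13)/13, 9/17,  E,4, 3 * E, 9] 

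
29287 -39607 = -10320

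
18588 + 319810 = 338398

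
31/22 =1+9/22 =1.41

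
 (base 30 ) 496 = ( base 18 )BH6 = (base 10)3876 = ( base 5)111001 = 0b111100100100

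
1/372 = 1/372 = 0.00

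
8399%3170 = 2059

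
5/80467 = 5/80467=0.00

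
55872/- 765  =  - 6208/85=- 73.04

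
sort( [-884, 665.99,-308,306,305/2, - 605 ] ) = [ - 884, - 605,-308,305/2, 306,665.99]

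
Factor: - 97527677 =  - 13^1*7502129^1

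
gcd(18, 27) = 9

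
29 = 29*1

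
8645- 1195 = 7450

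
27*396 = 10692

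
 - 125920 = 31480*( - 4)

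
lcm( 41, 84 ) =3444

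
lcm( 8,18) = 72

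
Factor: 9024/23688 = 2^3*3^ (-1)*7^(  -  1 ) = 8/21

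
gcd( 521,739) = 1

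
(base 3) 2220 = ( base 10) 78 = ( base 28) 2M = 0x4e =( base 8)116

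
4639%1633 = 1373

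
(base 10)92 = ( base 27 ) 3b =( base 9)112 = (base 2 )1011100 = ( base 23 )40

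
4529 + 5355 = 9884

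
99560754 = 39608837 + 59951917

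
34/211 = 34/211 = 0.16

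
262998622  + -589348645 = -326350023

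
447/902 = 447/902=0.50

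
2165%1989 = 176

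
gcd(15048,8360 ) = 1672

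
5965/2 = 2982 + 1/2=2982.50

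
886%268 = 82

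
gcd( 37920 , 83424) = 7584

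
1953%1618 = 335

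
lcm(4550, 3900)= 27300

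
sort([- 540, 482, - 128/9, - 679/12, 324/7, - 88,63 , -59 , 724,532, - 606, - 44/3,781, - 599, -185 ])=[ -606, - 599, - 540,-185,-88 ,-59 ,-679/12,-44/3, - 128/9, 324/7 , 63,482,532,  724,781 ]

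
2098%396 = 118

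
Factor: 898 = 2^1*449^1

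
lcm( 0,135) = 0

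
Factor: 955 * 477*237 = 3^3*5^1*53^1*79^1*191^1  =  107961795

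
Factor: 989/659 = 23^1*43^1 * 659^(  -  1 )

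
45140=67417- 22277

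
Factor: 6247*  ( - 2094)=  - 13081218= -2^1 * 3^1*349^1 * 6247^1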